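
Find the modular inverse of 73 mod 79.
Since 79 is prime, by Fermat 73^(-1) ≡ 73^{77} ≡ 13 mod 79. Verify: 73 × 13 = 949 ≡ 1 mod 79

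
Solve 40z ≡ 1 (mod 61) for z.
Since 61 is prime, by Fermat 40^(-1) ≡ 40^{59} ≡ 29 (mod 61). Verify: 40 × 29 = 1160 ≡ 1 (mod 61)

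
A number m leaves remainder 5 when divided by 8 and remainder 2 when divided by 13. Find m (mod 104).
M = 8 × 13 = 104. M₁ = 13, y₁ ≡ 5 (mod 8). M₂ = 8, y₂ ≡ 5 (mod 13). m = 5×13×5 + 2×8×5 ≡ 93 (mod 104)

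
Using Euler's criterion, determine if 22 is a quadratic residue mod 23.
By Euler's criterion: 22^{11} ≡ 22 mod 23. Since this equals -1 (≡ 22), 22 is not a QR.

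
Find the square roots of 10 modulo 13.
The square roots of 10 mod 13 are 7 and 6. Verify: 7² = 49 ≡ 10 (mod 13)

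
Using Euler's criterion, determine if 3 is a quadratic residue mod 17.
By Euler's criterion: 3^{8} ≡ 16 (mod 17). Since this equals -1 (≡ 16), 3 is not a QR.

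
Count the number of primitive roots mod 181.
Number of primitive roots mod 181 = φ(p-1) = φ(180) = 48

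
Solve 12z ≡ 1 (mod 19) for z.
Since 19 is prime, by Fermat 12^(-1) ≡ 12^{17} ≡ 8 (mod 19). Verify: 12 × 8 = 96 ≡ 1 (mod 19)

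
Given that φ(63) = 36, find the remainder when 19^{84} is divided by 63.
By Euler: 19^{36} ≡ 1 (mod 63) since gcd(19, 63) = 1. 84 = 2×36 + 12. So 19^{84} ≡ 19^{12} ≡ 1 (mod 63)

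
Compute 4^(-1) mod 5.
Since 5 is prime, by Fermat 4^(-1) ≡ 4^{3} ≡ 4 mod 5. Verify: 4 × 4 = 16 ≡ 1 mod 5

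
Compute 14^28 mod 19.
Using Fermat: 14^{18} ≡ 1 (mod 19). 28 ≡ 10 (mod 18). So 14^{28} ≡ 14^{10} ≡ 5 (mod 19)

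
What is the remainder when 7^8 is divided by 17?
By repeated squaring (mod 17): 7^{1}≡7, 7^{2}≡15, 7^{4}≡4, 7^{8}≡16. So 7^{8} ≡ 16 (mod 17)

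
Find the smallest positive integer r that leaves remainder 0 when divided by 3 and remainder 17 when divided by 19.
M = 3 × 19 = 57. M₁ = 19, y₁ ≡ 1 (mod 3). M₂ = 3, y₂ ≡ 13 (mod 19). r = 0×19×1 + 17×3×13 ≡ 36 (mod 57)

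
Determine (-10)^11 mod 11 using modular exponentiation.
Using Fermat: (-10)^{10} ≡ 1 (mod 11). 11 ≡ 1 (mod 10). So (-10)^{11} ≡ (-10)^{1} ≡ 1 (mod 11)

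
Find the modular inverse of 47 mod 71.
Since 71 is prime, by Fermat 47^(-1) ≡ 47^{69} ≡ 68 mod 71. Verify: 47 × 68 = 3196 ≡ 1 mod 71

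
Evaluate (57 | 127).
(57/127) = 57^{63} mod 127 = -1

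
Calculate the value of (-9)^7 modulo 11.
By repeated squaring mod 11: (-9)^{1}≡2, (-9)^{2}≡4, (-9)^{4}≡5. Then (-9)^{7} = (-9)^{4+2+1} ≡ 5 × 4 × 2 ≡ 7 mod 11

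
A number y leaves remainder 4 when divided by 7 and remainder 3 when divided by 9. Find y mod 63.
M = 7 × 9 = 63. M₁ = 9, y₁ ≡ 4 mod 7. M₂ = 7, y₂ ≡ 4 mod 9. y = 4×9×4 + 3×7×4 ≡ 39 mod 63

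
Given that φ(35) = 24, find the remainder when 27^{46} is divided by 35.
By Euler: 27^{24} ≡ 1 mod 35 since gcd(27, 35) = 1. 46 = 1×24 + 22. So 27^{46} ≡ 27^{22} ≡ 29 mod 35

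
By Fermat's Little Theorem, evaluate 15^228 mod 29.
By Fermat: 15^{28} ≡ 1 mod 29. 228 ≡ 4 mod 28. So 15^{228} ≡ 15^{4} ≡ 20 mod 29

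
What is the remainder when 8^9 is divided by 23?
By repeated squaring mod 23: 8^{1}≡8, 8^{2}≡18, 8^{4}≡2, 8^{8}≡4. Then 8^{9} = 8^{8+1} ≡ 4 × 8 ≡ 9 mod 23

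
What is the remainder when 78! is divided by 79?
By Wilson's theorem, (78)! ≡ -1 ≡ 78 (mod 79)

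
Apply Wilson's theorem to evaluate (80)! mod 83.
(82)! = (80)! × (81) × (82) ≡ -1 mod 83. So (80)! ≡ -1 × [(82)(81)]^(-1) ≡ 41 mod 83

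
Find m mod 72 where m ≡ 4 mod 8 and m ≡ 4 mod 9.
M = 8 × 9 = 72. M₁ = 9, y₁ ≡ 1 mod 8. M₂ = 8, y₂ ≡ 8 mod 9. m = 4×9×1 + 4×8×8 ≡ 4 mod 72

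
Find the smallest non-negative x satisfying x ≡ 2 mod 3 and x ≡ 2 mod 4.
M = 3 × 4 = 12. M₁ = 4, y₁ ≡ 1 mod 3. M₂ = 3, y₂ ≡ 3 mod 4. x = 2×4×1 + 2×3×3 ≡ 2 mod 12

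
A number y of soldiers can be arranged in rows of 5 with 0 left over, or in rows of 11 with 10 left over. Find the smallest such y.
M = 5 × 11 = 55. M₁ = 11, y₁ ≡ 1 (mod 5). M₂ = 5, y₂ ≡ 9 (mod 11). y = 0×11×1 + 10×5×9 ≡ 10 (mod 55)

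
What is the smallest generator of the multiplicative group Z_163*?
g = 2. Powers: [2, 4, 8, 16, 32, 64, 128, 93, ...] generates all 162 non-zero residues.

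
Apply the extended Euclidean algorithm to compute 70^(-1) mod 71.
Extended GCD: 70(-1) + 71(1) = 1. So 70^(-1) ≡ -1 ≡ 70 (mod 71). Verify: 70 × 70 = 4900 ≡ 1 (mod 71)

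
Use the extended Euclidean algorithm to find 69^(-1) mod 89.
Extended GCD: 69(40) + 89(-31) = 1. So 69^(-1) ≡ 40 mod 89. Verify: 69 × 40 = 2760 ≡ 1 mod 89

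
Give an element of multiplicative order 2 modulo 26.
25 has order 2 mod 26 since 25^{2} ≡ 1 mod 26 and no smaller power works.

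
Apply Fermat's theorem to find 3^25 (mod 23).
By Fermat: 3^{22} ≡ 1 (mod 23). So 3^{25} = 3^{22} · 3^{3} ≡ 3^{3} ≡ 4 (mod 23)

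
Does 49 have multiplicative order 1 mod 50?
Powers of 49 mod 50: 49^1≡49, 49^2≡1. 49^1≡49≢1, so ord ≠ 1. No, the actual order is 2.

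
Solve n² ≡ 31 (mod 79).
The square roots of 31 mod 79 are 49 and 30. Verify: 49² = 2401 ≡ 31 (mod 79)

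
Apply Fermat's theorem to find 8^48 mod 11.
By Fermat: 8^{10} ≡ 1 mod 11. 48 = 4×10 + 8. So 8^{48} ≡ 8^{8} ≡ 5 mod 11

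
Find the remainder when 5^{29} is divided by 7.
By Fermat: 5^{6} ≡ 1 (mod 7). 29 = 4×6 + 5. So 5^{29} ≡ 5^{5} ≡ 3 (mod 7)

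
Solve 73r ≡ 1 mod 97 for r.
Since 97 is prime, by Fermat 73^(-1) ≡ 73^{95} ≡ 4 mod 97. Verify: 73 × 4 = 292 ≡ 1 mod 97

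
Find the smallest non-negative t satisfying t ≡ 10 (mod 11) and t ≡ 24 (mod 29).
M = 11 × 29 = 319. M₁ = 29, y₁ ≡ 8 (mod 11). M₂ = 11, y₂ ≡ 8 (mod 29). t = 10×29×8 + 24×11×8 ≡ 285 (mod 319)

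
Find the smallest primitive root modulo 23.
g = 5. Powers: [5, 2, 10, 4, 20, 8, ...] generates all 22 non-zero residues.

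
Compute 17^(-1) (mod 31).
Since 31 is prime, by Fermat 17^(-1) ≡ 17^{29} ≡ 11 (mod 31). Verify: 17 × 11 = 187 ≡ 1 (mod 31)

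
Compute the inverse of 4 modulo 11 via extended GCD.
Extended GCD: 4(3) + 11(-1) = 1. So 4^(-1) ≡ 3 (mod 11). Verify: 4 × 3 = 12 ≡ 1 (mod 11)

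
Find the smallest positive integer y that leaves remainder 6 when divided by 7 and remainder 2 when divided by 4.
M = 7 × 4 = 28. M₁ = 4, y₁ ≡ 2 mod 7. M₂ = 7, y₂ ≡ 3 mod 4. y = 6×4×2 + 2×7×3 ≡ 6 mod 28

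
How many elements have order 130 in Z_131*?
Number of primitive roots mod 131 = φ(p-1) = φ(130) = 48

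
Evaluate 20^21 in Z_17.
Using Fermat: 20^{16} ≡ 1 (mod 17). 21 ≡ 5 (mod 16). So 20^{21} ≡ 20^{5} ≡ 5 (mod 17)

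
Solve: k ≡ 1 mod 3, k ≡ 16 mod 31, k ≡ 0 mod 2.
M = 3 × 31 × 2 = 186. M₁ = 62, y₁ ≡ 2 mod 3. M₂ = 6, y₂ ≡ 26 mod 31. M₃ = 93, y₃ ≡ 1 mod 2. k = 1×62×2 + 16×6×26 + 0×93×1 ≡ 16 mod 186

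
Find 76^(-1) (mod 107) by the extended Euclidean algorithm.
Extended GCD: 76(-38) + 107(27) = 1. So 76^(-1) ≡ -38 ≡ 69 (mod 107). Verify: 76 × 69 = 5244 ≡ 1 (mod 107)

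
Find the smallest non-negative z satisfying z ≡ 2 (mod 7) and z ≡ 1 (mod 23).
M = 7 × 23 = 161. M₁ = 23, y₁ ≡ 4 (mod 7). M₂ = 7, y₂ ≡ 10 (mod 23). z = 2×23×4 + 1×7×10 ≡ 93 (mod 161)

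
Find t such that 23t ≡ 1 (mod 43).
Since 43 is prime, by Fermat 23^(-1) ≡ 23^{41} ≡ 15 (mod 43). Verify: 23 × 15 = 345 ≡ 1 (mod 43)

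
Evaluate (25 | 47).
(25/47) = 25^{23} mod 47 = 1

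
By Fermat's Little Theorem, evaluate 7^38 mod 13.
By Fermat: 7^{12} ≡ 1 (mod 13). 38 = 3×12 + 2. So 7^{38} ≡ 7^{2} ≡ 10 (mod 13)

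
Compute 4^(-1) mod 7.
Since 7 is prime, by Fermat 4^(-1) ≡ 4^{5} ≡ 2 mod 7. Verify: 4 × 2 = 8 ≡ 1 mod 7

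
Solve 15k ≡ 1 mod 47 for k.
Since 47 is prime, by Fermat 15^(-1) ≡ 15^{45} ≡ 22 mod 47. Verify: 15 × 22 = 330 ≡ 1 mod 47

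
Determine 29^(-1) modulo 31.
Since 31 is prime, by Fermat 29^(-1) ≡ 29^{29} ≡ 15 (mod 31). Verify: 29 × 15 = 435 ≡ 1 (mod 31)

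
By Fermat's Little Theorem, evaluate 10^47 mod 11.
By Fermat: 10^{10} ≡ 1 (mod 11). 47 = 4×10 + 7. So 10^{47} ≡ 10^{7} ≡ 10 (mod 11)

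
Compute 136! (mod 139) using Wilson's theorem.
(138)! = (136)! × (137) × (138) ≡ -1 (mod 139). So (136)! ≡ -1 × [(138)(137)]^(-1) ≡ 69 (mod 139)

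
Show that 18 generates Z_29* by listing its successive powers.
18^1, 18^2, ..., 18^{28} mod 29: [18, 5, 3, 25, 15, 9, 17, 16, 27, 22, 19, 23, 8, 28, 11, 24, 26, 4, 14, 20, 12, 13, 2, 7, 10, 6, 21, 1]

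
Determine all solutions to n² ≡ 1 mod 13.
The square roots of 1 mod 13 are 1 and 12. Verify: 1² = 1 ≡ 1 mod 13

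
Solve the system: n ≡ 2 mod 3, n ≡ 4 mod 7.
M = 3 × 7 = 21. M₁ = 7, y₁ ≡ 1 mod 3. M₂ = 3, y₂ ≡ 5 mod 7. n = 2×7×1 + 4×3×5 ≡ 11 mod 21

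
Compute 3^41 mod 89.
By repeated squaring mod 89: 3^{1}≡3, 3^{2}≡9, 3^{4}≡81, 3^{8}≡64, 3^{16}≡2, 3^{32}≡4. Then 3^{41} = 3^{32+8+1} ≡ 4 × 64 × 3 ≡ 56 mod 89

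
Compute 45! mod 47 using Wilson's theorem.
(46)! = (45)! × (46) ≡ -1 mod 47. So (45)! ≡ -1 × (46)^(-1) ≡ (-1)×(-1) = 1 mod 47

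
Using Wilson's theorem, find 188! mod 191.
(190)! = (188)! × (189) × (190) ≡ -1 (mod 191). So (188)! ≡ -1 × [(190)(189)]^(-1) ≡ 95 (mod 191)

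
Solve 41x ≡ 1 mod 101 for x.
Since 101 is prime, by Fermat 41^(-1) ≡ 41^{99} ≡ 69 mod 101. Verify: 41 × 69 = 2829 ≡ 1 mod 101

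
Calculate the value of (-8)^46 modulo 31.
Using Fermat: (-8)^{30} ≡ 1 (mod 31). 46 ≡ 16 (mod 30). So (-8)^{46} ≡ (-8)^{16} ≡ 8 (mod 31)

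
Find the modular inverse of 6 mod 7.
Since 7 is prime, by Fermat 6^(-1) ≡ 6^{5} ≡ 6 (mod 7). Verify: 6 × 6 = 36 ≡ 1 (mod 7)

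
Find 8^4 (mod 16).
8^{4} = 4096 ≡ 0 (mod 16)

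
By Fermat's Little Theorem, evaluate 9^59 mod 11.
By Fermat: 9^{10} ≡ 1 (mod 11). 59 = 5×10 + 9. So 9^{59} ≡ 9^{9} ≡ 5 (mod 11)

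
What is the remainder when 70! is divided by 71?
By Wilson's theorem, (70)! ≡ -1 ≡ 70 mod 71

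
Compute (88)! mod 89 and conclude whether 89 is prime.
(88)! mod 89 = 88. Since 88 ≡ -1 mod 89, 89 is prime.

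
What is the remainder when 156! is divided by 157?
By Wilson's theorem, (156)! ≡ -1 ≡ 156 mod 157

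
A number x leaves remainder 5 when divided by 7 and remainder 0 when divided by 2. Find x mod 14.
M = 7 × 2 = 14. M₁ = 2, y₁ ≡ 4 mod 7. M₂ = 7, y₂ ≡ 1 mod 2. x = 5×2×4 + 0×7×1 ≡ 12 mod 14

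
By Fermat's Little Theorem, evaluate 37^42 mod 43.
By Fermat's Little Theorem, 37^{42} ≡ 1 (mod 43) since 43 is prime and gcd(37, 43) = 1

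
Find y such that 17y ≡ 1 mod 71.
Since 71 is prime, by Fermat 17^(-1) ≡ 17^{69} ≡ 46 mod 71. Verify: 17 × 46 = 782 ≡ 1 mod 71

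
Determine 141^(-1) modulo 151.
Since 151 is prime, by Fermat 141^(-1) ≡ 141^{149} ≡ 15 (mod 151). Verify: 141 × 15 = 2115 ≡ 1 (mod 151)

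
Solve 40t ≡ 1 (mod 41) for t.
Since 41 is prime, by Fermat 40^(-1) ≡ 40^{39} ≡ 40 (mod 41). Verify: 40 × 40 = 1600 ≡ 1 (mod 41)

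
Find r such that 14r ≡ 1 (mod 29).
Since 29 is prime, by Fermat 14^(-1) ≡ 14^{27} ≡ 27 (mod 29). Verify: 14 × 27 = 378 ≡ 1 (mod 29)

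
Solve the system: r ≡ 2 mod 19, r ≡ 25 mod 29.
M = 19 × 29 = 551. M₁ = 29, y₁ ≡ 2 mod 19. M₂ = 19, y₂ ≡ 26 mod 29. r = 2×29×2 + 25×19×26 ≡ 344 mod 551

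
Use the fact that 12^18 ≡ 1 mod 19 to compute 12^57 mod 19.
By Fermat: 12^{18} ≡ 1 mod 19. 57 = 3×18 + 3. So 12^{57} ≡ 12^{3} ≡ 18 mod 19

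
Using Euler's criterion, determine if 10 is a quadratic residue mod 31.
By Euler's criterion: 10^{15} ≡ 1 (mod 31). Since this equals 1, 10 is a QR.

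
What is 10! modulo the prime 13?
(12)! = (10)! × (11) × (12) ≡ -1 (mod 13). So (10)! ≡ -1 × [(12)(11)]^(-1) ≡ 6 (mod 13)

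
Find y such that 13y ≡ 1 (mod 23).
Since 23 is prime, by Fermat 13^(-1) ≡ 13^{21} ≡ 16 (mod 23). Verify: 13 × 16 = 208 ≡ 1 (mod 23)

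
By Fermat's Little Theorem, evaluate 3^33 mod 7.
By Fermat: 3^{6} ≡ 1 mod 7. 33 = 5×6 + 3. So 3^{33} ≡ 3^{3} ≡ 6 mod 7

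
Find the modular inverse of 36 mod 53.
Since 53 is prime, by Fermat 36^(-1) ≡ 36^{51} ≡ 28 mod 53. Verify: 36 × 28 = 1008 ≡ 1 mod 53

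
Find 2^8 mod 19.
By repeated squaring mod 19: 2^{1}≡2, 2^{2}≡4, 2^{4}≡16, 2^{8}≡9. So 2^{8} ≡ 9 mod 19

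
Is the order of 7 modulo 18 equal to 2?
Powers of 7 mod 18: 7^1≡7, 7^2≡13, 7^3≡1. 7^2≡13≢1, so ord ≠ 2. No, the actual order is 3.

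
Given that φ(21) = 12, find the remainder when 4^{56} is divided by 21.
By Euler: 4^{12} ≡ 1 mod 21 since gcd(4, 21) = 1. 56 = 4×12 + 8. So 4^{56} ≡ 4^{8} ≡ 16 mod 21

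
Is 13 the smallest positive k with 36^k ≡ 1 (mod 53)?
Powers of 36 mod 53: 36^1≡36, 36^2≡24, 36^3≡16, 36^4≡46, 36^5≡13, 36^6≡44, 36^7≡47, 36^8≡49, 36^9≡15, 36^10≡10, 36^11≡42, 36^12≡28, 36^13≡1. First k with 36^k≡1 is k=13. Yes, ord_53(36) = 13.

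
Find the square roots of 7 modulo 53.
The square roots of 7 mod 53 are 22 and 31. Verify: 22² = 484 ≡ 7 mod 53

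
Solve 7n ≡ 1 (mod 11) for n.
Since 11 is prime, by Fermat 7^(-1) ≡ 7^{9} ≡ 8 (mod 11). Verify: 7 × 8 = 56 ≡ 1 (mod 11)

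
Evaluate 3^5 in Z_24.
By repeated squaring (mod 24): 3^{1}≡3, 3^{2}≡9, 3^{4}≡9. Then 3^{5} = 3^{4+1} ≡ 9 × 3 ≡ 3 (mod 24)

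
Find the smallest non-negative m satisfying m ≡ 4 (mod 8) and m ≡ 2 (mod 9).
M = 8 × 9 = 72. M₁ = 9, y₁ ≡ 1 (mod 8). M₂ = 8, y₂ ≡ 8 (mod 9). m = 4×9×1 + 2×8×8 ≡ 20 (mod 72)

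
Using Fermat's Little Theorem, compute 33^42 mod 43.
By Fermat's Little Theorem, 33^{42} ≡ 1 mod 43 since 43 is prime and gcd(33, 43) = 1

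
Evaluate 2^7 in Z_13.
By repeated squaring mod 13: 2^{1}≡2, 2^{2}≡4, 2^{4}≡3. Then 2^{7} = 2^{4+2+1} ≡ 3 × 4 × 2 ≡ 11 mod 13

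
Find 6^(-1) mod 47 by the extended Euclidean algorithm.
Extended GCD: 6(8) + 47(-1) = 1. So 6^(-1) ≡ 8 mod 47. Verify: 6 × 8 = 48 ≡ 1 mod 47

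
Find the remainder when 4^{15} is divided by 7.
By Fermat: 4^{6} ≡ 1 mod 7. 15 = 2×6 + 3. So 4^{15} ≡ 4^{3} ≡ 1 mod 7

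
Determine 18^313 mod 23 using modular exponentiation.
Using Fermat: 18^{22} ≡ 1 mod 23. 313 ≡ 5 mod 22. So 18^{313} ≡ 18^{5} ≡ 3 mod 23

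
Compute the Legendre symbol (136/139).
(136/139) = 136^{69} mod 139 = 1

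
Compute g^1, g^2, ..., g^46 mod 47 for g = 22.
22^1, 22^2, ..., 22^{46} mod 47: [22, 14, 26, 8, 35, 18, 20, 17, 45, 3, 19, 42, 31, 24, 11, 7, 13, 4, 41, 9, 10, 32, 46, 25, 33, 21, 39, 12, 29, 27, 30, 2, 44, 28, 5, 16, 23, 36, 40, 34, 43, 6, 38, 37, 15, 1]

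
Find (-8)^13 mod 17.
By repeated squaring mod 17: (-8)^{1}≡9, (-8)^{2}≡13, (-8)^{4}≡16, (-8)^{8}≡1. Then (-8)^{13} = (-8)^{8+4+1} ≡ 1 × 16 × 9 ≡ 8 mod 17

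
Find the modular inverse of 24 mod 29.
Since 29 is prime, by Fermat 24^(-1) ≡ 24^{27} ≡ 23 mod 29. Verify: 24 × 23 = 552 ≡ 1 mod 29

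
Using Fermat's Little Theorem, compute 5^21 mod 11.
By Fermat: 5^{10} ≡ 1 mod 11. 21 = 2×10 + 1. So 5^{21} ≡ 5^{1} ≡ 5 mod 11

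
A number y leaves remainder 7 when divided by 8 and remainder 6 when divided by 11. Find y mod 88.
M = 8 × 11 = 88. M₁ = 11, y₁ ≡ 3 mod 8. M₂ = 8, y₂ ≡ 7 mod 11. y = 7×11×3 + 6×8×7 ≡ 39 mod 88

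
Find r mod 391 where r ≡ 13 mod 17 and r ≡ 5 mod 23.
M = 17 × 23 = 391. M₁ = 23, y₁ ≡ 3 mod 17. M₂ = 17, y₂ ≡ 19 mod 23. r = 13×23×3 + 5×17×19 ≡ 166 mod 391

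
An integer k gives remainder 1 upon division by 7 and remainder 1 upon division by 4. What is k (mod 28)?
M = 7 × 4 = 28. M₁ = 4, y₁ ≡ 2 (mod 7). M₂ = 7, y₂ ≡ 3 (mod 4). k = 1×4×2 + 1×7×3 ≡ 1 (mod 28)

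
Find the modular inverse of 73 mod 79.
Since 79 is prime, by Fermat 73^(-1) ≡ 73^{77} ≡ 13 mod 79. Verify: 73 × 13 = 949 ≡ 1 mod 79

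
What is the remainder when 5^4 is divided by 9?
5^{4} = 625 ≡ 4 (mod 9)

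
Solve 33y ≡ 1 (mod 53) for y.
Since 53 is prime, by Fermat 33^(-1) ≡ 33^{51} ≡ 45 (mod 53). Verify: 33 × 45 = 1485 ≡ 1 (mod 53)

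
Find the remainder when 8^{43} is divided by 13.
By Fermat: 8^{12} ≡ 1 (mod 13). 43 = 3×12 + 7. So 8^{43} ≡ 8^{7} ≡ 5 (mod 13)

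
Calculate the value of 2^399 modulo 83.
Using Fermat: 2^{82} ≡ 1 (mod 83). 399 ≡ 71 (mod 82). So 2^{399} ≡ 2^{71} ≡ 43 (mod 83)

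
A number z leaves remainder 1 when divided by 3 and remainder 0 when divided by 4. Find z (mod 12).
M = 3 × 4 = 12. M₁ = 4, y₁ ≡ 1 (mod 3). M₂ = 3, y₂ ≡ 3 (mod 4). z = 1×4×1 + 0×3×3 ≡ 4 (mod 12)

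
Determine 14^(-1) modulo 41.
Since 41 is prime, by Fermat 14^(-1) ≡ 14^{39} ≡ 3 (mod 41). Verify: 14 × 3 = 42 ≡ 1 (mod 41)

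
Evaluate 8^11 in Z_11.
Using Fermat: 8^{10} ≡ 1 (mod 11). 11 ≡ 1 (mod 10). So 8^{11} ≡ 8^{1} ≡ 8 (mod 11)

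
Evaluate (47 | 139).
(47/139) = 47^{69} mod 139 = 1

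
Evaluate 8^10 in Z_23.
By repeated squaring (mod 23): 8^{1}≡8, 8^{2}≡18, 8^{4}≡2, 8^{8}≡4. Then 8^{10} = 8^{8+2} ≡ 4 × 18 ≡ 3 (mod 23)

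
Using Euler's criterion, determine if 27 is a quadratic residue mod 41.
By Euler's criterion: 27^{20} ≡ 40 mod 41. Since this equals -1 (≡ 40), 27 is not a QR.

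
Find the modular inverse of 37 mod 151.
Since 151 is prime, by Fermat 37^(-1) ≡ 37^{149} ≡ 49 (mod 151). Verify: 37 × 49 = 1813 ≡ 1 (mod 151)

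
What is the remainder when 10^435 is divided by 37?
Using Fermat: 10^{36} ≡ 1 (mod 37). 435 ≡ 3 (mod 36). So 10^{435} ≡ 10^{3} ≡ 1 (mod 37)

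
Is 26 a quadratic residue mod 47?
By Euler's criterion: 26^{23} ≡ 46 mod 47. Since this equals -1 (≡ 46), 26 is not a QR.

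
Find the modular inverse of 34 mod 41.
Since 41 is prime, by Fermat 34^(-1) ≡ 34^{39} ≡ 35 (mod 41). Verify: 34 × 35 = 1190 ≡ 1 (mod 41)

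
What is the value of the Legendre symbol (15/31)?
(15/31) = 15^{15} mod 31 = -1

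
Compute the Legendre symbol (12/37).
(12/37) = 12^{18} mod 37 = 1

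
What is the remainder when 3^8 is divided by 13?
By repeated squaring (mod 13): 3^{1}≡3, 3^{2}≡9, 3^{4}≡3, 3^{8}≡9. So 3^{8} ≡ 9 (mod 13)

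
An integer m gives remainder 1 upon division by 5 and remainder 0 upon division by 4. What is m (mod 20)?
M = 5 × 4 = 20. M₁ = 4, y₁ ≡ 4 (mod 5). M₂ = 5, y₂ ≡ 1 (mod 4). m = 1×4×4 + 0×5×1 ≡ 16 (mod 20)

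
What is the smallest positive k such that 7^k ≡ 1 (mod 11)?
Powers of 7 mod 11: 7^1≡7, 7^2≡5, 7^3≡2, 7^4≡3, 7^5≡10, 7^6≡4, 7^7≡6, 7^8≡9, 7^9≡8, 7^10≡1. ord_11(7) = 10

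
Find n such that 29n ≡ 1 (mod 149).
Since 149 is prime, by Fermat 29^(-1) ≡ 29^{147} ≡ 36 (mod 149). Verify: 29 × 36 = 1044 ≡ 1 (mod 149)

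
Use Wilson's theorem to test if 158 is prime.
(157)! mod 158 = 0. Since 0 ≢ -1 (mod 158), 158 is not prime.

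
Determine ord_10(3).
Powers of 3 mod 10: 3^1≡3, 3^2≡9, 3^3≡7, 3^4≡1. ord_10(3) = 4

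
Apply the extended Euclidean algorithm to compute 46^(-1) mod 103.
Extended GCD: 46(-47) + 103(21) = 1. So 46^(-1) ≡ -47 ≡ 56 (mod 103). Verify: 46 × 56 = 2576 ≡ 1 (mod 103)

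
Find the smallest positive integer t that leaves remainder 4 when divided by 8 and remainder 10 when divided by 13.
M = 8 × 13 = 104. M₁ = 13, y₁ ≡ 5 mod 8. M₂ = 8, y₂ ≡ 5 mod 13. t = 4×13×5 + 10×8×5 ≡ 36 mod 104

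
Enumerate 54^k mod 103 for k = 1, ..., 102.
54^1, 54^2, ..., 54^{102} mod 103: [54, 32, 80, 97, 88, 14, 35, 36, 90, 19, 99, 93, 78, 92, 24, 60, 47, 66, 62, 52, 27, 16, 40, 100, 44, 7, 69, 18, 45, 61, 101, 98, 39, 46, 12, 30, 75, 33, 31, 26, 65, 8, 20, 50, 22, 55, 86, 9, 74, 82, 102, 49, 71, 23, 6, 15, 89, 68, 67, 13, 84, 4, 10, 25, 11, 79, 43, 56, 37, 41, 51, 76, 87, 63, 3, 59, 96, 34, 85, 58, 42, 2, 5, 64, 57, 91, 73, 28, 70, 72, 77, 38, 95, 83, 53, 81, 48, 17, 94, 29, 21, 1]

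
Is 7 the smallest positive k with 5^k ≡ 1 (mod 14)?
Powers of 5 mod 14: 5^1≡5, 5^2≡11, 5^3≡13, 5^4≡9, 5^5≡3, 5^6≡1. Already 5^6≡1, so the order is 6 < 7. No, the actual order is 6.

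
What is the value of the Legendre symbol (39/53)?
(39/53) = 39^{26} mod 53 = -1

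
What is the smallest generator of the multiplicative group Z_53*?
g = 2. For each prime q|52: 2^{26}≡52, 2^{4}≡16, none ≡ 1, so ord_53(2) = 52 and 2 is a primitive root.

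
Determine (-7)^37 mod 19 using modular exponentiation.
Using Fermat: (-7)^{18} ≡ 1 (mod 19). 37 ≡ 1 (mod 18). So (-7)^{37} ≡ (-7)^{1} ≡ 12 (mod 19)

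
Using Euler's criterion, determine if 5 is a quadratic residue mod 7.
By Euler's criterion: 5^{3} ≡ 6 mod 7. Since this equals -1 (≡ 6), 5 is not a QR.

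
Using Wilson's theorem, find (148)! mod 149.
By Wilson's theorem, (148)! ≡ -1 ≡ 148 (mod 149)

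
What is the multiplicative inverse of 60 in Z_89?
Since 89 is prime, by Fermat 60^(-1) ≡ 60^{87} ≡ 46 (mod 89). Verify: 60 × 46 = 2760 ≡ 1 (mod 89)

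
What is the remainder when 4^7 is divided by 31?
By repeated squaring mod 31: 4^{1}≡4, 4^{2}≡16, 4^{4}≡8. Then 4^{7} = 4^{4+2+1} ≡ 8 × 16 × 4 ≡ 16 mod 31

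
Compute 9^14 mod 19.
By repeated squaring mod 19: 9^{1}≡9, 9^{2}≡5, 9^{4}≡6, 9^{8}≡17. Then 9^{14} = 9^{8+4+2} ≡ 17 × 6 × 5 ≡ 16 mod 19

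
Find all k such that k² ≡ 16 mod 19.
The square roots of 16 mod 19 are 4 and 15. Verify: 4² = 16 ≡ 16 mod 19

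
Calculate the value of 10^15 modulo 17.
By repeated squaring (mod 17): 10^{1}≡10, 10^{2}≡15, 10^{4}≡4, 10^{8}≡16. Then 10^{15} = 10^{8+4+2+1} ≡ 16 × 4 × 15 × 10 ≡ 12 (mod 17)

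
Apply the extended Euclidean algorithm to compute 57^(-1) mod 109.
Extended GCD: 57(44) + 109(-23) = 1. So 57^(-1) ≡ 44 mod 109. Verify: 57 × 44 = 2508 ≡ 1 mod 109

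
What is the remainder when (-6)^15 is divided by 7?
Using Fermat: (-6)^{6} ≡ 1 (mod 7). 15 ≡ 3 (mod 6). So (-6)^{15} ≡ (-6)^{3} ≡ 1 (mod 7)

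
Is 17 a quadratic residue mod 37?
By Euler's criterion: 17^{18} ≡ 36 (mod 37). Since this equals -1 (≡ 36), 17 is not a QR.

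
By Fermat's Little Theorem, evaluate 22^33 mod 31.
By Fermat: 22^{30} ≡ 1 (mod 31). So 22^{33} = 22^{30} · 22^{3} ≡ 22^{3} ≡ 15 (mod 31)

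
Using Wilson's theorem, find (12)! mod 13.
By Wilson's theorem, (12)! ≡ -1 ≡ 12 mod 13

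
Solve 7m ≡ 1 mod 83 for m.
Since 83 is prime, by Fermat 7^(-1) ≡ 7^{81} ≡ 12 mod 83. Verify: 7 × 12 = 84 ≡ 1 mod 83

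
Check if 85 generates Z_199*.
85^{22} ≡ 1 mod 199 and 22 < 198, so ord_199(85) = 22 ≠ 198 and 85 is not a primitive root.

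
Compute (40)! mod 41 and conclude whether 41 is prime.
(40)! mod 41 = 40. Since 40 ≡ -1 mod 41, 41 is prime.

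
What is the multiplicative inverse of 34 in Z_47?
Since 47 is prime, by Fermat 34^(-1) ≡ 34^{45} ≡ 18 mod 47. Verify: 34 × 18 = 612 ≡ 1 mod 47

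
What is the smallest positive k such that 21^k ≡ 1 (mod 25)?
Powers of 21 mod 25: 21^1≡21, 21^2≡16, 21^3≡11, 21^4≡6, 21^5≡1. So the order of 21 is 5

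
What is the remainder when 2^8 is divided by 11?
By repeated squaring mod 11: 2^{1}≡2, 2^{2}≡4, 2^{4}≡5, 2^{8}≡3. So 2^{8} ≡ 3 mod 11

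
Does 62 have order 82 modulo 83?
ord_83(62) divides 82. For each prime q|82: 62^{41}≡82, 62^{2}≡26, none ≡ 1. So 62 has order 82 and is a primitive root mod 83.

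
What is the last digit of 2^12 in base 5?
Using Fermat: 2^{4} ≡ 1 (mod 5). 12 ≡ 0 (mod 4). So 2^{12} ≡ 2^{0} ≡ 1 (mod 5)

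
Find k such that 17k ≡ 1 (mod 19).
Since 19 is prime, by Fermat 17^(-1) ≡ 17^{17} ≡ 9 (mod 19). Verify: 17 × 9 = 153 ≡ 1 (mod 19)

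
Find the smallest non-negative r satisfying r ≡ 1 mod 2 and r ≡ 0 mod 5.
M = 2 × 5 = 10. M₁ = 5, y₁ ≡ 1 mod 2. M₂ = 2, y₂ ≡ 3 mod 5. r = 1×5×1 + 0×2×3 ≡ 5 mod 10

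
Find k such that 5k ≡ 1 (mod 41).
Since 41 is prime, by Fermat 5^(-1) ≡ 5^{39} ≡ 33 (mod 41). Verify: 5 × 33 = 165 ≡ 1 (mod 41)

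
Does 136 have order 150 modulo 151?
136^{75} ≡ 1 mod 151 and 75 < 150, so ord_151(136) = 75 ≠ 150 and 136 is not a primitive root.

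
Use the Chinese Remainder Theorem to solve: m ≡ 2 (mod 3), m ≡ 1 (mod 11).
M = 3 × 11 = 33. M₁ = 11, y₁ ≡ 2 (mod 3). M₂ = 3, y₂ ≡ 4 (mod 11). m = 2×11×2 + 1×3×4 ≡ 23 (mod 33)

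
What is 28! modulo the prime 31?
(30)! = (28)! × (29) × (30) ≡ -1 (mod 31). So (28)! ≡ -1 × [(30)(29)]^(-1) ≡ 15 (mod 31)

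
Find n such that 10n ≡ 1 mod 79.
Since 79 is prime, by Fermat 10^(-1) ≡ 10^{77} ≡ 8 mod 79. Verify: 10 × 8 = 80 ≡ 1 mod 79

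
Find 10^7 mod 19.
By repeated squaring mod 19: 10^{1}≡10, 10^{2}≡5, 10^{4}≡6. Then 10^{7} = 10^{4+2+1} ≡ 6 × 5 × 10 ≡ 15 mod 19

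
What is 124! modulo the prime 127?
(126)! = (124)! × (125) × (126) ≡ -1 mod 127. So (124)! ≡ -1 × [(126)(125)]^(-1) ≡ 63 mod 127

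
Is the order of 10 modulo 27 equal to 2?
Powers of 10 mod 27: 10^1≡10, 10^2≡19, 10^3≡1. 10^2≡19≢1, so ord ≠ 2. No, the actual order is 3.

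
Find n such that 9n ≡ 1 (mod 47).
Since 47 is prime, by Fermat 9^(-1) ≡ 9^{45} ≡ 21 (mod 47). Verify: 9 × 21 = 189 ≡ 1 (mod 47)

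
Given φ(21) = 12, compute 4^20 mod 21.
By Euler: 4^{12} ≡ 1 (mod 21) since gcd(4, 21) = 1. 20 = 1×12 + 8. So 4^{20} ≡ 4^{8} ≡ 16 (mod 21)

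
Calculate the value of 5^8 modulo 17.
By repeated squaring (mod 17): 5^{1}≡5, 5^{2}≡8, 5^{4}≡13, 5^{8}≡16. So 5^{8} ≡ 16 (mod 17)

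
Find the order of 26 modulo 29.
Powers of 26 mod 29: 26^1≡26, 26^2≡9, 26^3≡2, 26^4≡23, 26^5≡18, 26^6≡4, 26^7≡17, 26^8≡7, 26^9≡8, 26^10≡5, 26^11≡14, 26^12≡16, 26^13≡10, 26^14≡28, 26^15≡3, 26^16≡20, 26^17≡27, 26^18≡6, 26^19≡11, 26^20≡25, 26^21≡12, 26^22≡22, 26^23≡21, 26^24≡24, 26^25≡15, 26^26≡13, 26^27≡19, 26^28≡1. Order = 28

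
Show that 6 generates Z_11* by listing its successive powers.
6^1, 6^2, ..., 6^{10} mod 11: [6, 3, 7, 9, 10, 5, 8, 4, 2, 1]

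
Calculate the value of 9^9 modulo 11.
By repeated squaring mod 11: 9^{1}≡9, 9^{2}≡4, 9^{4}≡5, 9^{8}≡3. Then 9^{9} = 9^{8+1} ≡ 3 × 9 ≡ 5 mod 11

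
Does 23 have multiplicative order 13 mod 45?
Powers of 23 mod 45: 23^1≡23, 23^2≡34, 23^3≡17, 23^4≡31, 23^5≡38, 23^6≡19, 23^7≡32, 23^8≡16, 23^9≡8, 23^10≡4, 23^11≡2, 23^12≡1. Already 23^12≡1, so the order is 12 < 13. No, the actual order is 12.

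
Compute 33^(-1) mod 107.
Since 107 is prime, by Fermat 33^(-1) ≡ 33^{105} ≡ 13 mod 107. Verify: 33 × 13 = 429 ≡ 1 mod 107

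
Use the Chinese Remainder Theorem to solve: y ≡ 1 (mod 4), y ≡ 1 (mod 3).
M = 4 × 3 = 12. M₁ = 3, y₁ ≡ 3 (mod 4). M₂ = 4, y₂ ≡ 1 (mod 3). y = 1×3×3 + 1×4×1 ≡ 1 (mod 12)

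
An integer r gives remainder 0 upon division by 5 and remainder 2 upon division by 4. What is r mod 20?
M = 5 × 4 = 20. M₁ = 4, y₁ ≡ 4 mod 5. M₂ = 5, y₂ ≡ 1 mod 4. r = 0×4×4 + 2×5×1 ≡ 10 mod 20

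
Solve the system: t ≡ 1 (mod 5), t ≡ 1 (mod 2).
M = 5 × 2 = 10. M₁ = 2, y₁ ≡ 3 (mod 5). M₂ = 5, y₂ ≡ 1 (mod 2). t = 1×2×3 + 1×5×1 ≡ 1 (mod 10)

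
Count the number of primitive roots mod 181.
There are φ(181-1) = φ(180) = 48 primitive roots modulo 181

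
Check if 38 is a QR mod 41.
By Euler's criterion: 38^{20} ≡ 40 (mod 41). Since this equals -1 (≡ 40), 38 is not a QR.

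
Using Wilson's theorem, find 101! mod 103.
(102)! = (101)! × (102) ≡ -1 (mod 103). So (101)! ≡ -1 × (102)^(-1) ≡ (-1)×(-1) = 1 (mod 103)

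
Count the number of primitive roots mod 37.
Number of primitive roots mod 37 = φ(p-1) = φ(36) = 12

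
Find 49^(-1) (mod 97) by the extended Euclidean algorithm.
Extended GCD: 49(2) + 97(-1) = 1. So 49^(-1) ≡ 2 (mod 97). Verify: 49 × 2 = 98 ≡ 1 (mod 97)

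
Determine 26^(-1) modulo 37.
Since 37 is prime, by Fermat 26^(-1) ≡ 26^{35} ≡ 10 (mod 37). Verify: 26 × 10 = 260 ≡ 1 (mod 37)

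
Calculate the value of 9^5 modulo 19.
By repeated squaring (mod 19): 9^{1}≡9, 9^{2}≡5, 9^{4}≡6. Then 9^{5} = 9^{4+1} ≡ 6 × 9 ≡ 16 (mod 19)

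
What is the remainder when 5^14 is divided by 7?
Using Fermat: 5^{6} ≡ 1 (mod 7). 14 ≡ 2 (mod 6). So 5^{14} ≡ 5^{2} ≡ 4 (mod 7)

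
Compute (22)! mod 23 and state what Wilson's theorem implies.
(22)! mod 23 = 22. Since this equals -1 mod 23, Wilson confirms 23 is prime.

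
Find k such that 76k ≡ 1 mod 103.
Since 103 is prime, by Fermat 76^(-1) ≡ 76^{101} ≡ 61 mod 103. Verify: 76 × 61 = 4636 ≡ 1 mod 103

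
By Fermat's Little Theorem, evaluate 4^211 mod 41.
By Fermat: 4^{40} ≡ 1 (mod 41). 211 ≡ 11 (mod 40). So 4^{211} ≡ 4^{11} ≡ 4 (mod 41)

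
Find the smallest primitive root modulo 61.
g = 2. Powers: [2, 4, 8, 16, 32, 3, 6, ...] generates all 60 non-zero residues.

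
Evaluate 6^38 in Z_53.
By repeated squaring (mod 53): 6^{1}≡6, 6^{2}≡36, 6^{4}≡24, 6^{8}≡46, 6^{16}≡49, 6^{32}≡16. Then 6^{38} = 6^{32+4+2} ≡ 16 × 24 × 36 ≡ 44 (mod 53)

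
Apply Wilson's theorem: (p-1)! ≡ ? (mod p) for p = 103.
By Wilson's theorem, (102)! ≡ -1 ≡ 102 mod 103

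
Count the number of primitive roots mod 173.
A prime p has φ(p-1) primitive roots; here φ(172) = 84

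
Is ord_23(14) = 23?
Powers of 14 mod 23: 14^1≡14, 14^2≡12, 14^3≡7, 14^4≡6, 14^5≡15, 14^6≡3, 14^7≡19, 14^8≡13, 14^9≡21, 14^10≡18, 14^11≡22, 14^12≡9, 14^13≡11, 14^14≡16, 14^15≡17, 14^16≡8, 14^17≡20, 14^18≡4, 14^19≡10, 14^20≡2, 14^21≡5, 14^22≡1. Already 14^22≡1, so the order is 22 < 23. No, the actual order is 22.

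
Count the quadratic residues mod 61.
For prime 61, there are (p-1)/2 = (61-1)/2 = 30 quadratic residues (excluding 0).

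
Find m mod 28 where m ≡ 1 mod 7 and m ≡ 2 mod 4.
M = 7 × 4 = 28. M₁ = 4, y₁ ≡ 2 mod 7. M₂ = 7, y₂ ≡ 3 mod 4. m = 1×4×2 + 2×7×3 ≡ 22 mod 28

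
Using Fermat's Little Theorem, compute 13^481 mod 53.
By Fermat: 13^{52} ≡ 1 mod 53. 481 ≡ 13 mod 52. So 13^{481} ≡ 13^{13} ≡ 1 mod 53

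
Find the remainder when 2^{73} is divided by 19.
By Fermat: 2^{18} ≡ 1 (mod 19). 73 = 4×18 + 1. So 2^{73} ≡ 2^{1} ≡ 2 (mod 19)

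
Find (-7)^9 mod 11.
By repeated squaring mod 11: (-7)^{1}≡4, (-7)^{2}≡5, (-7)^{4}≡3, (-7)^{8}≡9. Then (-7)^{9} = (-7)^{8+1} ≡ 9 × 4 ≡ 3 mod 11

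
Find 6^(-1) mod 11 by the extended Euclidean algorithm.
Extended GCD: 6(2) + 11(-1) = 1. So 6^(-1) ≡ 2 mod 11. Verify: 6 × 2 = 12 ≡ 1 mod 11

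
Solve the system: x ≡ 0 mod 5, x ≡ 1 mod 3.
M = 5 × 3 = 15. M₁ = 3, y₁ ≡ 2 mod 5. M₂ = 5, y₂ ≡ 2 mod 3. x = 0×3×2 + 1×5×2 ≡ 10 mod 15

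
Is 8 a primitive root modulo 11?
ord_11(8) divides 10. For each prime q|10: 8^{5}≡10, 8^{2}≡9, none ≡ 1. So 8 has order 10 and is a primitive root mod 11.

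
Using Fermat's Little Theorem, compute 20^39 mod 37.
By Fermat: 20^{36} ≡ 1 mod 37. So 20^{39} = 20^{36} · 20^{3} ≡ 20^{3} ≡ 8 mod 37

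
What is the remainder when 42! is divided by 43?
By Wilson's theorem, (42)! ≡ -1 ≡ 42 mod 43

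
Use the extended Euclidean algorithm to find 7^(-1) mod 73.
Extended GCD: 7(21) + 73(-2) = 1. So 7^(-1) ≡ 21 (mod 73). Verify: 7 × 21 = 147 ≡ 1 (mod 73)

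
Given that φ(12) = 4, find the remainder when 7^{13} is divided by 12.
By Euler: 7^{4} ≡ 1 mod 12 since gcd(7, 12) = 1. 13 = 3×4 + 1. So 7^{13} ≡ 7^{1} ≡ 7 mod 12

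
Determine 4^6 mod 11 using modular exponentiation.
By repeated squaring mod 11: 4^{1}≡4, 4^{2}≡5, 4^{4}≡3. Then 4^{6} = 4^{4+2} ≡ 3 × 5 ≡ 4 mod 11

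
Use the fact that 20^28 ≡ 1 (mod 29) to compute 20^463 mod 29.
By Fermat: 20^{28} ≡ 1 (mod 29). 463 ≡ 15 (mod 28). So 20^{463} ≡ 20^{15} ≡ 20 (mod 29)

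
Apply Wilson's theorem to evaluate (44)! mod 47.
(46)! = (44)! × (45) × (46) ≡ -1 mod 47. So (44)! ≡ -1 × [(46)(45)]^(-1) ≡ 23 mod 47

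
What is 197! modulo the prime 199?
(198)! = (197)! × (198) ≡ -1 (mod 199). So (197)! ≡ -1 × (198)^(-1) ≡ (-1)×(-1) = 1 (mod 199)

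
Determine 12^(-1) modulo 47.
Since 47 is prime, by Fermat 12^(-1) ≡ 12^{45} ≡ 4 mod 47. Verify: 12 × 4 = 48 ≡ 1 mod 47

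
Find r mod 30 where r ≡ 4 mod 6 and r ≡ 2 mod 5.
M = 6 × 5 = 30. M₁ = 5, y₁ ≡ 5 mod 6. M₂ = 6, y₂ ≡ 1 mod 5. r = 4×5×5 + 2×6×1 ≡ 22 mod 30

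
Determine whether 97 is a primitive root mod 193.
97^{96} ≡ 1 (mod 193) and 96 < 192, so ord_193(97) = 96 ≠ 192 and 97 is not a primitive root.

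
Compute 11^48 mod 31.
Using Fermat: 11^{30} ≡ 1 mod 31. 48 ≡ 18 mod 30. So 11^{48} ≡ 11^{18} ≡ 2 mod 31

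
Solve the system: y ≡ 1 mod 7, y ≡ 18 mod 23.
M = 7 × 23 = 161. M₁ = 23, y₁ ≡ 4 mod 7. M₂ = 7, y₂ ≡ 10 mod 23. y = 1×23×4 + 18×7×10 ≡ 64 mod 161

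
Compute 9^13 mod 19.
By repeated squaring mod 19: 9^{1}≡9, 9^{2}≡5, 9^{4}≡6, 9^{8}≡17. Then 9^{13} = 9^{8+4+1} ≡ 17 × 6 × 9 ≡ 6 mod 19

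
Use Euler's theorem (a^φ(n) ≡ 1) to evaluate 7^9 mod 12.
By Euler: 7^{4} ≡ 1 (mod 12) since gcd(7, 12) = 1. 9 = 2×4 + 1. So 7^{9} ≡ 7^{1} ≡ 7 (mod 12)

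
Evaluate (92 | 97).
(92/97) = 92^{48} mod 97 = -1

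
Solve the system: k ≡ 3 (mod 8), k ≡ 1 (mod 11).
M = 8 × 11 = 88. M₁ = 11, y₁ ≡ 3 (mod 8). M₂ = 8, y₂ ≡ 7 (mod 11). k = 3×11×3 + 1×8×7 ≡ 67 (mod 88)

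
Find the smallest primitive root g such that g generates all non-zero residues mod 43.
g = 3. For each prime q|42: 3^{21}≡42, 3^{14}≡36, 3^{6}≡41, none ≡ 1, so ord_43(3) = 42 and 3 is a primitive root.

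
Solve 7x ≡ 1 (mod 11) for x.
Since 11 is prime, by Fermat 7^(-1) ≡ 7^{9} ≡ 8 (mod 11). Verify: 7 × 8 = 56 ≡ 1 (mod 11)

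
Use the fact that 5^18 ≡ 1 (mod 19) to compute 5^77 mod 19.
By Fermat: 5^{18} ≡ 1 (mod 19). 77 = 4×18 + 5. So 5^{77} ≡ 5^{5} ≡ 9 (mod 19)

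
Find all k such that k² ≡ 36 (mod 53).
The square roots of 36 mod 53 are 47 and 6. Verify: 47² = 2209 ≡ 36 (mod 53)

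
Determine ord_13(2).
Powers of 2 mod 13: 2^1≡2, 2^2≡4, 2^3≡8, 2^4≡3, 2^5≡6, 2^6≡12, 2^7≡11, 2^8≡9, 2^9≡5, 2^10≡10, 2^11≡7, 2^12≡1. So the order of 2 is 12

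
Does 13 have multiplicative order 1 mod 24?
Powers of 13 mod 24: 13^1≡13, 13^2≡1. 13^1≡13≢1, so ord ≠ 1. No, the actual order is 2.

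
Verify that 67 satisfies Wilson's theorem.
(66)! mod 67 = 66. Since this equals -1 mod 67, Wilson confirms 67 is prime.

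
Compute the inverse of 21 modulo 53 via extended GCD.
Extended GCD: 21(-5) + 53(2) = 1. So 21^(-1) ≡ -5 ≡ 48 (mod 53). Verify: 21 × 48 = 1008 ≡ 1 (mod 53)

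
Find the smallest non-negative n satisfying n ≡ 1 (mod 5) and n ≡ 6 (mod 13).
M = 5 × 13 = 65. M₁ = 13, y₁ ≡ 2 (mod 5). M₂ = 5, y₂ ≡ 8 (mod 13). n = 1×13×2 + 6×5×8 ≡ 6 (mod 65)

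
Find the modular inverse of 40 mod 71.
Since 71 is prime, by Fermat 40^(-1) ≡ 40^{69} ≡ 16 mod 71. Verify: 40 × 16 = 640 ≡ 1 mod 71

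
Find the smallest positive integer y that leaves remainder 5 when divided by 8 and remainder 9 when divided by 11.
M = 8 × 11 = 88. M₁ = 11, y₁ ≡ 3 mod 8. M₂ = 8, y₂ ≡ 7 mod 11. y = 5×11×3 + 9×8×7 ≡ 53 mod 88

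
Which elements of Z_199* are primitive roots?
There are φ(198) = 60 primitive roots mod 199: {3, 6, 15, 22, 30, 34, 38, 39, 41, 44, 48, 54, 68, 69, 71, 73, 75, 77, 84, 87, 95, 97, 99, 105, 108, 110, 113, 118, 119, 120, 127, 129, 133, 134, 142, 143, 146, 148, 149, 150, 152, 153, 154, 163, 164, 166, 167, 168, 170, 173, 176, 179, 183, 185, 186, 189, 190, 192, 195, 197}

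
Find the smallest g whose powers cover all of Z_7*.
g = 3. Powers: [3, 2, 6, 4, 5, 1] generates all 6 non-zero residues.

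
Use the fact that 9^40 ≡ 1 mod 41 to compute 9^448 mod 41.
By Fermat: 9^{40} ≡ 1 mod 41. 448 ≡ 8 mod 40. So 9^{448} ≡ 9^{8} ≡ 1 mod 41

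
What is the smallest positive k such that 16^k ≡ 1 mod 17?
Powers of 16 mod 17: 16^1≡16, 16^2≡1. ord_17(16) = 2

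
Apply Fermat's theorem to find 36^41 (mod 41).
By Fermat: 36^{40} ≡ 1 (mod 41). So 36^{41} = 36^{40} · 36^{1} ≡ 36^{1} ≡ 36 (mod 41)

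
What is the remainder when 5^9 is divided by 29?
By repeated squaring (mod 29): 5^{1}≡5, 5^{2}≡25, 5^{4}≡16, 5^{8}≡24. Then 5^{9} = 5^{8+1} ≡ 24 × 5 ≡ 4 (mod 29)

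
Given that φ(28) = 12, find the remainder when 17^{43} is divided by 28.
By Euler: 17^{12} ≡ 1 (mod 28) since gcd(17, 28) = 1. 43 = 3×12 + 7. So 17^{43} ≡ 17^{7} ≡ 17 (mod 28)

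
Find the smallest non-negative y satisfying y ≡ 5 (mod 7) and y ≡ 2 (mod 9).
M = 7 × 9 = 63. M₁ = 9, y₁ ≡ 4 (mod 7). M₂ = 7, y₂ ≡ 4 (mod 9). y = 5×9×4 + 2×7×4 ≡ 47 (mod 63)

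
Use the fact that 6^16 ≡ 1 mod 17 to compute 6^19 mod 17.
By Fermat: 6^{16} ≡ 1 mod 17. So 6^{19} = 6^{16} · 6^{3} ≡ 6^{3} ≡ 12 mod 17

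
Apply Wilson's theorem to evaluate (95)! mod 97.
(96)! = (95)! × (96) ≡ -1 (mod 97). So (95)! ≡ -1 × (96)^(-1) ≡ (-1)×(-1) = 1 (mod 97)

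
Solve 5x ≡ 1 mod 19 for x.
Since 19 is prime, by Fermat 5^(-1) ≡ 5^{17} ≡ 4 mod 19. Verify: 5 × 4 = 20 ≡ 1 mod 19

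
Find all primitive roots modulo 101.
There are φ(100) = 40 primitive roots mod 101: {2, 3, 7, 8, 11, 12, 15, 18, 26, 27, 28, 29, 34, 35, 38, 40, 42, 46, 48, 50, 51, 53, 55, 59, 61, 63, 66, 67, 72, 73, 74, 75, 83, 86, 89, 90, 93, 94, 98, 99}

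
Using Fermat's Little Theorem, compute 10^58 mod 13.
By Fermat: 10^{12} ≡ 1 (mod 13). 58 = 4×12 + 10. So 10^{58} ≡ 10^{10} ≡ 3 (mod 13)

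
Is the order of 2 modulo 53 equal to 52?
Powers of 2 mod 53: 2^1≡2, 2^2≡4, 2^3≡8, 2^4≡16, 2^5≡32, 2^6≡11, 2^7≡22, 2^8≡44, 2^9≡35, 2^10≡17, 2^11≡34, 2^12≡15, 2^13≡30, 2^14≡7, 2^15≡14, 2^16≡28, 2^17≡3, 2^18≡6, 2^19≡12, 2^20≡24, 2^21≡48, 2^22≡43, 2^23≡33, 2^24≡13, 2^25≡26, 2^26≡52, 2^27≡51, 2^28≡49, 2^29≡45, 2^30≡37, 2^31≡21, 2^32≡42, 2^33≡31, 2^34≡9, 2^35≡18, 2^36≡36, 2^37≡19, 2^38≡38, 2^39≡23, 2^40≡46, 2^41≡39, 2^42≡25, 2^43≡50, 2^44≡47, 2^45≡41, 2^46≡29, 2^47≡5, 2^48≡10, 2^49≡20, 2^50≡40, 2^51≡27, 2^52≡1. First k with 2^k≡1 is k=52. Yes, ord_53(2) = 52.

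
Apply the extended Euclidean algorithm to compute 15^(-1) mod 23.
Extended GCD: 15(-3) + 23(2) = 1. So 15^(-1) ≡ -3 ≡ 20 mod 23. Verify: 15 × 20 = 300 ≡ 1 mod 23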